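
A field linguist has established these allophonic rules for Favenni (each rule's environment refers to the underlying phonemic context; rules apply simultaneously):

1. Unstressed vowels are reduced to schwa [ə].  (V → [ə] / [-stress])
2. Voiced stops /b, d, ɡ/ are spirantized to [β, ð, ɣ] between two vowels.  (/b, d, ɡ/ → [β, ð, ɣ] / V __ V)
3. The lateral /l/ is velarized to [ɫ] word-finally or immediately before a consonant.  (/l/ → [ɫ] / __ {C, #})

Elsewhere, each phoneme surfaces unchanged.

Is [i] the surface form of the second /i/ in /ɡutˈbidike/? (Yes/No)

Rule 1 applies to /i/ (between /d/ and /k/: in an unstressed syllable) → [ə].
The actual realization is [ə], not [i].

No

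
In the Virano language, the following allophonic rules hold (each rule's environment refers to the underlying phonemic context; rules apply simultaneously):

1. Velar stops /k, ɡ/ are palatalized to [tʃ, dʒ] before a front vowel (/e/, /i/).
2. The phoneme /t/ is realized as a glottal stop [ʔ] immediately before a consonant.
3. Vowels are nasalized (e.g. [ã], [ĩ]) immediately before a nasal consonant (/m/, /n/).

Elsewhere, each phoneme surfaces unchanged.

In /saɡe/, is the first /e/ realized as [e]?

/e/ — word-final; rule 3 does not apply here → [e].
The actual realization is [e], which matches [e].

Yes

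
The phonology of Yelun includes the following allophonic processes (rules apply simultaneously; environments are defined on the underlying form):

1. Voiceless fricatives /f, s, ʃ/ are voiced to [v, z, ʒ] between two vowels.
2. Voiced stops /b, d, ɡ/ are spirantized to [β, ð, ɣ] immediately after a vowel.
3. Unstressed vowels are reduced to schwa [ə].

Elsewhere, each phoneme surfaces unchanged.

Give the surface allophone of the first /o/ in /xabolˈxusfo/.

[ə]

/o/ (between /b/ and /l/) occurs in an unstressed syllable → [ə] by rule 3.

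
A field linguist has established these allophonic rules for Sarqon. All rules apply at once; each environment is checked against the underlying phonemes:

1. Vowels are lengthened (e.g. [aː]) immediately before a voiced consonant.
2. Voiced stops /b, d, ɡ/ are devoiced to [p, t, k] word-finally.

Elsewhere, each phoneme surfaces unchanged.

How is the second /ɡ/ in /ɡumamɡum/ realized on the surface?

/ɡ/ (between /m/ and /u/): rule 2 targets it, but not word-finally → unchanged [ɡ].

[ɡ]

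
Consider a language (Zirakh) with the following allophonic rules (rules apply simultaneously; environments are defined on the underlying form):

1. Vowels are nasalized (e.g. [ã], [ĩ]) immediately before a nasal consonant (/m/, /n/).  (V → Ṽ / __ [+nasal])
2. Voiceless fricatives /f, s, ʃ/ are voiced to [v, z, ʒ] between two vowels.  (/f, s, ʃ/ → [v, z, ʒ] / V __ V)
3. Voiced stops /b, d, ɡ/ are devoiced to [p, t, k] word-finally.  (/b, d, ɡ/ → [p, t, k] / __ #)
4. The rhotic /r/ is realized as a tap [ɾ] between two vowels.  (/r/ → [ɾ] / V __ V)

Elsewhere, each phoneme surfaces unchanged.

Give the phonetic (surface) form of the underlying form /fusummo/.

[fuzũmmo]

/f/ — word-initial; rule 2 does not apply here → [f].
/u/ (between /f/ and /s/) is in the target of rule 1 but the environment (before a nasal consonant) is not met → [u].
/s/ (between /u/ and /u/): between two vowels, so rule 2 applies → [z].
Rule 1 applies to /u/ (between /s/ and /m/: before a nasal consonant) → [ũ].
/m/ (between /u/ and /m/) is unaffected → [m].
/m/ stays [m].
/o/ (word-final) fails the environment for rule 1, so it stays [o].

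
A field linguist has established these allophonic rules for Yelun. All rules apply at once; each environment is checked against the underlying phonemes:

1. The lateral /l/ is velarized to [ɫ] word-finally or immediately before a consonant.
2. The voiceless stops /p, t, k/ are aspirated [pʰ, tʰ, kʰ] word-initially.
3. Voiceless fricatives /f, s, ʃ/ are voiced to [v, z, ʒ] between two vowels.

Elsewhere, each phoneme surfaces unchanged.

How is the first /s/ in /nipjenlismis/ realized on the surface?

[s]

/s/ (between /i/ and /m/) fails the environment for rule 3, so it stays [s].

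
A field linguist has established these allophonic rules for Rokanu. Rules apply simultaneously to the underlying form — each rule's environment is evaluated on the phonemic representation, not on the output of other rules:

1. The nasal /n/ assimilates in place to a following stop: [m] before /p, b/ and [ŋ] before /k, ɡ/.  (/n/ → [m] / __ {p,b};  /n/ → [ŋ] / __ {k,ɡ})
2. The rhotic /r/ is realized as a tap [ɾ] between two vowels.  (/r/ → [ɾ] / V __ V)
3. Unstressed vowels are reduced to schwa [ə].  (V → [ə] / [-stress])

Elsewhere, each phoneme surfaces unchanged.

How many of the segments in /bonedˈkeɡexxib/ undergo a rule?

Segments that undergo a rule: /o/ → [ə] (rule 3); /e/ → [ə] (rule 3); /e/ → [ə] (rule 3); /i/ → [ə] (rule 3).
All other segments surface unchanged.

4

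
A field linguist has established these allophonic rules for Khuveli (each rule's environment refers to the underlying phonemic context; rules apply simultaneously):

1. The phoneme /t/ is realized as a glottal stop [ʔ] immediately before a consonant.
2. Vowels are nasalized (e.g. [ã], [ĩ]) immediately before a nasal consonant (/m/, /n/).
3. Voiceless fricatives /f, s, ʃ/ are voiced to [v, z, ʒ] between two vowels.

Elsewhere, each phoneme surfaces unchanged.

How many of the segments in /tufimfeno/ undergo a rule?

3

Segments that undergo a rule: /f/ → [v] (rule 3); /i/ → [ĩ] (rule 2); /e/ → [ẽ] (rule 2).
All other segments surface unchanged.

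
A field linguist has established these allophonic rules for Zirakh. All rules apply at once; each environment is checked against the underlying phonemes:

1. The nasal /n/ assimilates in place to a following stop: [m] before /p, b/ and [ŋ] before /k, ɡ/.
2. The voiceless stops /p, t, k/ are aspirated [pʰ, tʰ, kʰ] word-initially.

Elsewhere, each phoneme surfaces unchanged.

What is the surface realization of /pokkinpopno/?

[pʰokkimpopno]

/p/ — word-initial, word-initially — surfaces as [pʰ] (rule 2).
/o/ — not in any rule's target class → [o].
/k/ (between /o/ and /k/): rule 2 targets it, but not word-initially → unchanged [k].
/k/ (between /k/ and /i/): rule 2 targets it, but not word-initially → unchanged [k].
/i/ — not in any rule's target class → [i].
Rule 1 applies to /n/ (between /i/ and /p/: before a labial or velar stop) → [m].
/p/ (between /n/ and /o/): rule 2 targets it, but not word-initially → unchanged [p].
/o/ (between /p/ and /p/) is unaffected → [o].
/p/ — between /o/ and /n/; rule 2 does not apply here → [p].
/n/ (between /p/ and /o/) is in the target of rule 1 but the environment (before a labial or velar stop) is not met → [n].
/o/ stays [o].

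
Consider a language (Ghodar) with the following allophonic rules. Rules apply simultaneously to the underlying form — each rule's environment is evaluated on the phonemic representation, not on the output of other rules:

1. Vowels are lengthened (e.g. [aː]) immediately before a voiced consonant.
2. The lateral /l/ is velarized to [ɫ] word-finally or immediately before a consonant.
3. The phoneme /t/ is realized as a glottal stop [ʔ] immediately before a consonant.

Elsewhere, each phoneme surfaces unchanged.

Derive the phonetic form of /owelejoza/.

/o/ meets the environment for rule 1 (before a voiced consonant) → [oː].
/w/ — not in any rule's target class → [w].
/e/ (between /w/ and /l/): before a voiced consonant, so rule 1 applies → [eː].
/l/ (between /e/ and /e/) fails the environment for rule 2, so it stays [l].
Rule 1 applies to /e/ (between /l/ and /j/: before a voiced consonant) → [eː].
/j/ (between /e/ and /o/) is unaffected → [j].
/o/ (between /j/ and /z/) occurs before a voiced consonant → [oː] by rule 1.
/z/ (between /o/ and /a/): no rule targets it → [z].
/a/ — word-final; rule 1 does not apply here → [a].

[oːweːleːjoːza]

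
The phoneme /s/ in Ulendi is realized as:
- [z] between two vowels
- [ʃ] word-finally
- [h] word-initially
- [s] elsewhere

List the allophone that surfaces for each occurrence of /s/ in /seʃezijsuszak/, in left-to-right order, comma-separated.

Occurrence 1 (position 1): word-initially → [h].
Occurrence 2 (position 8): no conditioning environment matches → elsewhere allophone [s].
Occurrence 3 (position 10): no conditioning environment matches → elsewhere allophone [s].

[h], [s], [s]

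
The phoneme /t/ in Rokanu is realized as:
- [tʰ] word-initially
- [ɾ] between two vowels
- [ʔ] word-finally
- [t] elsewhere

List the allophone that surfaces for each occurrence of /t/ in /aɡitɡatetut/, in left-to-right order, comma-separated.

[t], [ɾ], [ɾ], [ʔ]

Occurrence 1 (position 4): no conditioning environment matches → elsewhere allophone [t].
Occurrence 2 (position 7): between two vowels → [ɾ].
Occurrence 3 (position 9): between two vowels → [ɾ].
Occurrence 4 (position 11): word-finally → [ʔ].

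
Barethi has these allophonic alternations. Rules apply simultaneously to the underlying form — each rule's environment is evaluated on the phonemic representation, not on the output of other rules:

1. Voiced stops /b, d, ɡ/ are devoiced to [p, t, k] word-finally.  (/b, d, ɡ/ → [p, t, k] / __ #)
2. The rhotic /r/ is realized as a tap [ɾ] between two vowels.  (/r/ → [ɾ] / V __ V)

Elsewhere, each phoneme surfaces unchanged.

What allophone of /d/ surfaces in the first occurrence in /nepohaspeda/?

[d]

/d/ (between /e/ and /a/): rule 1 targets it, but not word-finally → unchanged [d].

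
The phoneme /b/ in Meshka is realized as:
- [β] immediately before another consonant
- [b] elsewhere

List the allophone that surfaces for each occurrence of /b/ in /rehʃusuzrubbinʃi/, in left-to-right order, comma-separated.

Occurrence 1 (position 11): immediately before another consonant → [β].
Occurrence 2 (position 12): no conditioning environment matches → elsewhere allophone [b].

[β], [b]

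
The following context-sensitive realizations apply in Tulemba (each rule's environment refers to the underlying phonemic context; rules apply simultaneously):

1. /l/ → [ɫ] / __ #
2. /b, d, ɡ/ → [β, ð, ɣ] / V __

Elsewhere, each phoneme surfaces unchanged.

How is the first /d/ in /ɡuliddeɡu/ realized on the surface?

Rule 2 applies to /d/ (between /i/ and /d/: immediately after a vowel) → [ð].

[ð]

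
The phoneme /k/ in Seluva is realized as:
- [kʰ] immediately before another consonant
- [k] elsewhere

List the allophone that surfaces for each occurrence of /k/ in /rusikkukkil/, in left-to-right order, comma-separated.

[kʰ], [k], [kʰ], [k]

Occurrence 1 (position 5): immediately before another consonant → [kʰ].
Occurrence 2 (position 6): no conditioning environment matches → elsewhere allophone [k].
Occurrence 3 (position 8): immediately before another consonant → [kʰ].
Occurrence 4 (position 9): no conditioning environment matches → elsewhere allophone [k].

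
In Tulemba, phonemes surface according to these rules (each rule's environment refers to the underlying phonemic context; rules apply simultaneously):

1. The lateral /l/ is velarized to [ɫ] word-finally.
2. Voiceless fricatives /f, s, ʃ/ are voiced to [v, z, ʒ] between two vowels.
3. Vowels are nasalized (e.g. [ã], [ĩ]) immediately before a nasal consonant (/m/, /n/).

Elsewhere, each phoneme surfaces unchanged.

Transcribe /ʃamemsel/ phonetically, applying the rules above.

/ʃ/ (word-initial) fails the environment for rule 2, so it stays [ʃ].
/a/ meets the environment for rule 3 (before a nasal consonant) → [ã].
/m/ (between /a/ and /e/): no rule targets it → [m].
Rule 3 applies to /e/ (between /m/ and /m/: before a nasal consonant) → [ẽ].
/m/ stays [m].
/s/ (between /m/ and /e/): rule 2 targets it, but not between two vowels → unchanged [s].
/e/ (between /s/ and /l/) is in the target of rule 3 but the environment (before a nasal consonant) is not met → [e].
/l/ — word-final, word-finally — surfaces as [ɫ] (rule 1).

[ʃãmẽmseɫ]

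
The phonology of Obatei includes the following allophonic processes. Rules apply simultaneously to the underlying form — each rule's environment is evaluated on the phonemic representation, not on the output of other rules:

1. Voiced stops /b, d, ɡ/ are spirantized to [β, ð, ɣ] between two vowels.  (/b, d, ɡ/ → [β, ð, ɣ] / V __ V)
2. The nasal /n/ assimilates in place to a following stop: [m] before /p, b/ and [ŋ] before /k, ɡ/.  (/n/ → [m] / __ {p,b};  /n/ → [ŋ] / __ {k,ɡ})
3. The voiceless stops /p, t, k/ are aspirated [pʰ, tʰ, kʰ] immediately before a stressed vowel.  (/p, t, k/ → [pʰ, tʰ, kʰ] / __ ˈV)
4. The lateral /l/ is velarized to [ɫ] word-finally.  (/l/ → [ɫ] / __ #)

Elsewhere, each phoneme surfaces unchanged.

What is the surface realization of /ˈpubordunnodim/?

[ˈpʰuβordunnoðim]

/p/ — word-initial, immediately before a stressed vowel — surfaces as [pʰ] (rule 3).
/u/ (between /p/ and /b/) is unaffected → [u].
/b/ (between /u/ and /o/): between two vowels, so rule 1 applies → [β].
/o/ (between /b/ and /r/) is unaffected → [o].
/r/ — not in any rule's target class → [r].
/d/ (between /r/ and /u/) is in the target of rule 1 but the environment (between two vowels) is not met → [d].
/u/ (between /d/ and /n/) is unaffected → [u].
/n/ (between /u/ and /n/) fails the environment for rule 2, so it stays [n].
/n/ — between /n/ and /o/; rule 2 does not apply here → [n].
/o/ (between /n/ and /d/) is unaffected → [o].
/d/ meets the environment for rule 1 (between two vowels) → [ð].
/i/ (between /d/ and /m/): no rule targets it → [i].
/m/ stays [m].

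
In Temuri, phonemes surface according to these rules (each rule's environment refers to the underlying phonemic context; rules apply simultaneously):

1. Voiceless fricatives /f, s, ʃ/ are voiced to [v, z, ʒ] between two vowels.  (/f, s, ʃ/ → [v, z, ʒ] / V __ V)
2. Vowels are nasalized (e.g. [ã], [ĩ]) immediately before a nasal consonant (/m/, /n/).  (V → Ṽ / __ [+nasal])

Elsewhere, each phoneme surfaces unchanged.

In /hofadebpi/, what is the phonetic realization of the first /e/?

/e/ (between /d/ and /b/): rule 2 targets it, but not before a nasal consonant → unchanged [e].

[e]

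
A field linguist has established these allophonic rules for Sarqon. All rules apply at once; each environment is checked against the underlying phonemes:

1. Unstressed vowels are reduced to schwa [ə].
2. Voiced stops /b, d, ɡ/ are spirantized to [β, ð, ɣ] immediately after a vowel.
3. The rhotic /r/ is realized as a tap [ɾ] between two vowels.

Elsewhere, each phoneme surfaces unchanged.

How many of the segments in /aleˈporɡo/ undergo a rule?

Segments that undergo a rule: /a/ → [ə] (rule 1); /e/ → [ə] (rule 1); /o/ → [ə] (rule 1).
All other segments surface unchanged.

3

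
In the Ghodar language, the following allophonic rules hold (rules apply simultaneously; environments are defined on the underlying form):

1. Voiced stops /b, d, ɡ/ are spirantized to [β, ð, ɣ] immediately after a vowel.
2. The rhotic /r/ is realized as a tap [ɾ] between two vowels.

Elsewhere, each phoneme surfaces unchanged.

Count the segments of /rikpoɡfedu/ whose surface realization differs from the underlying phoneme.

2

Segments that undergo a rule: /ɡ/ → [ɣ] (rule 1); /d/ → [ð] (rule 1).
All other segments surface unchanged.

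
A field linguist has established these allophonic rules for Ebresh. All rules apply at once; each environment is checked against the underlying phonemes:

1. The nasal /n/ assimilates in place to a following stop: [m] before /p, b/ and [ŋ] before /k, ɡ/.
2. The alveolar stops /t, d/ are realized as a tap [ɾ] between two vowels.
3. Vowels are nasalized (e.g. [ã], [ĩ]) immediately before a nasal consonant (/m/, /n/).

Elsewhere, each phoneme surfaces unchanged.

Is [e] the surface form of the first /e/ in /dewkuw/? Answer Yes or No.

/e/ (between /d/ and /w/): rule 3 targets it, but not before a nasal consonant → unchanged [e].
The actual realization is [e], which matches [e].

Yes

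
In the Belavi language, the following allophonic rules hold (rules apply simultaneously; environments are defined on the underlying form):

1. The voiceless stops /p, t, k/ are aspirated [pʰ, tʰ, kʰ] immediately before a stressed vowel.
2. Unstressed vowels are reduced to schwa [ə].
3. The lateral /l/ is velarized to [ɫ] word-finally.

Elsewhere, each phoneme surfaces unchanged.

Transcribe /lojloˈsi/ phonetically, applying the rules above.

[ləjləˈsi]

/l/ (word-initial) fails the environment for rule 3, so it stays [l].
/o/ (between /l/ and /j/): in an unstressed syllable, so rule 2 applies → [ə].
/j/ (between /o/ and /l/) is unaffected → [j].
/l/ (between /j/ and /o/): rule 3 targets it, but not word-finally → unchanged [l].
/o/ (between /l/ and /s/) occurs in an unstressed syllable → [ə] by rule 2.
/s/ (between /o/ and /i/): no rule targets it → [s].
/i/ (word-final) fails the environment for rule 2, so it stays [i].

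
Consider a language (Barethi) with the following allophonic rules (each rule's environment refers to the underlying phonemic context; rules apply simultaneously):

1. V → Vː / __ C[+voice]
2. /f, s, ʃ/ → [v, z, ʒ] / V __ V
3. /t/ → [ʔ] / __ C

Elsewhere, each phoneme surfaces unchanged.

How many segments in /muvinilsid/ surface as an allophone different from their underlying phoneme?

4

Segments that undergo a rule: /u/ → [uː] (rule 1); /i/ → [iː] (rule 1); /i/ → [iː] (rule 1); /i/ → [iː] (rule 1).
All other segments surface unchanged.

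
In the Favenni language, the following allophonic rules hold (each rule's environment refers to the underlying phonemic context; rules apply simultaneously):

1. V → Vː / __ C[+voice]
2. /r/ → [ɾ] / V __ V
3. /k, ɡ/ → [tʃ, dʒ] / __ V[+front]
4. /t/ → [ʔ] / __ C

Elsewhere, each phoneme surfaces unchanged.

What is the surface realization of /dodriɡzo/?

[doːdriːɡzo]

/o/ (between /d/ and /d/): before a voiced consonant, so rule 1 applies → [oː].
/r/ (between /d/ and /i/) fails the environment for rule 2, so it stays [r].
/i/ meets the environment for rule 1 (before a voiced consonant) → [iː].
/ɡ/ (between /i/ and /z/) is in the target of rule 3 but the environment (before a front vowel) is not met → [ɡ].
/o/ (word-final): rule 1 targets it, but not before a voiced consonant → unchanged [o].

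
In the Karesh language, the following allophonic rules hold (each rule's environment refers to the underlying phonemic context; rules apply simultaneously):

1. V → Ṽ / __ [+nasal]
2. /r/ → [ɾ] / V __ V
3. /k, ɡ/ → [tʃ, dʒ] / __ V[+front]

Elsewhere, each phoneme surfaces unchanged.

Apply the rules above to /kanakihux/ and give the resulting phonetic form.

/k/ — word-initial; rule 3 does not apply here → [k].
/a/ meets the environment for rule 1 (before a nasal consonant) → [ã].
/n/ (between /a/ and /a/) is unaffected → [n].
/a/ (between /n/ and /k/) is in the target of rule 1 but the environment (before a nasal consonant) is not met → [a].
/k/ (between /a/ and /i/): before a front vowel, so rule 3 applies → [tʃ].
/i/ (between /k/ and /h/) is in the target of rule 1 but the environment (before a nasal consonant) is not met → [i].
/h/ — not in any rule's target class → [h].
/u/ (between /h/ and /x/) fails the environment for rule 1, so it stays [u].
/x/ stays [x].

[kãnatʃihux]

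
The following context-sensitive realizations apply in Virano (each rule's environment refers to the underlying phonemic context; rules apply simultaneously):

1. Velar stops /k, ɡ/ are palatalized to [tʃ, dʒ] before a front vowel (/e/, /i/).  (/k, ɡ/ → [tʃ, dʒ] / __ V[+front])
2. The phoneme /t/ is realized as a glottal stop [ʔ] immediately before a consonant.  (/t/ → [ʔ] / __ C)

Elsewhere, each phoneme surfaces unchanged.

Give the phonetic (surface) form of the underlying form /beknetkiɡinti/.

/k/ (between /e/ and /n/): rule 1 targets it, but not before a front vowel → unchanged [k].
Rule 2 applies to /t/ (between /e/ and /k/: immediately before a consonant) → [ʔ].
/k/ (between /t/ and /i/) occurs before a front vowel → [tʃ] by rule 1.
/ɡ/ meets the environment for rule 1 (before a front vowel) → [dʒ].
/t/ (between /n/ and /i/): rule 2 targets it, but not immediately before a consonant → unchanged [t].

[bekneʔtʃidʒinti]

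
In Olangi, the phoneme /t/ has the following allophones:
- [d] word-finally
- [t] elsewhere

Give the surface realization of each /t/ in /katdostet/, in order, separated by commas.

[t], [t], [d]

Occurrence 1 (position 3): no conditioning environment matches → elsewhere allophone [t].
Occurrence 2 (position 7): no conditioning environment matches → elsewhere allophone [t].
Occurrence 3 (position 9): word-finally → [d].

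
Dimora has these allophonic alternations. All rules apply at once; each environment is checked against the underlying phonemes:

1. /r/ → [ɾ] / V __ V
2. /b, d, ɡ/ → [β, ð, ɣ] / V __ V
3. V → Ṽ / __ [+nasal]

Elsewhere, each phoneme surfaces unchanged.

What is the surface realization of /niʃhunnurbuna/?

[niʃhũnnurbũna]

/i/ — between /n/ and /ʃ/; rule 3 does not apply here → [i].
/u/ (between /h/ and /n/) occurs before a nasal consonant → [ũ] by rule 3.
/u/ (between /n/ and /r/) fails the environment for rule 3, so it stays [u].
/r/ (between /u/ and /b/) fails the environment for rule 1, so it stays [r].
/b/ (between /r/ and /u/) fails the environment for rule 2, so it stays [b].
/u/ (between /b/ and /n/) occurs before a nasal consonant → [ũ] by rule 3.
/a/ (word-final) fails the environment for rule 3, so it stays [a].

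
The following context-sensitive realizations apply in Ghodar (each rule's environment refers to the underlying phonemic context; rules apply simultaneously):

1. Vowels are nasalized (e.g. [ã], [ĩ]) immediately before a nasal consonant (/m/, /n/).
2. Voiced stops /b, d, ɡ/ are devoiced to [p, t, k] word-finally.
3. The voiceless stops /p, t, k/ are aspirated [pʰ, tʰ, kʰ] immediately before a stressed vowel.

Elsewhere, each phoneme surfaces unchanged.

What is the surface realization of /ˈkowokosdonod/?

/k/ — word-initial, immediately before a stressed vowel — surfaces as [kʰ] (rule 3).
/o/ (between /k/ and /w/) is in the target of rule 1 but the environment (before a nasal consonant) is not met → [o].
/w/ — not in any rule's target class → [w].
/o/ — between /w/ and /k/; rule 1 does not apply here → [o].
/k/ (between /o/ and /o/) is in the target of rule 3 but the environment (immediately before a stressed vowel) is not met → [k].
/o/ — between /k/ and /s/; rule 1 does not apply here → [o].
/s/ — not in any rule's target class → [s].
/d/ (between /s/ and /o/) is in the target of rule 2 but the environment (word-finally) is not met → [d].
/o/ (between /d/ and /n/): before a nasal consonant, so rule 1 applies → [õ].
/n/ — not in any rule's target class → [n].
/o/ — between /n/ and /d/; rule 1 does not apply here → [o].
/d/ — word-final, word-finally — surfaces as [t] (rule 2).

[ˈkʰowokosdõnot]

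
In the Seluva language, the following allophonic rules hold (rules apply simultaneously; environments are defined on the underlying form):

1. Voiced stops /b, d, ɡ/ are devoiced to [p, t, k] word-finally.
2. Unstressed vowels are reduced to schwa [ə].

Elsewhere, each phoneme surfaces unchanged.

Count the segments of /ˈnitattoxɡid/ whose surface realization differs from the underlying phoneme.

4

Segments that undergo a rule: /a/ → [ə] (rule 2); /o/ → [ə] (rule 2); /i/ → [ə] (rule 2); /d/ → [t] (rule 1).
All other segments surface unchanged.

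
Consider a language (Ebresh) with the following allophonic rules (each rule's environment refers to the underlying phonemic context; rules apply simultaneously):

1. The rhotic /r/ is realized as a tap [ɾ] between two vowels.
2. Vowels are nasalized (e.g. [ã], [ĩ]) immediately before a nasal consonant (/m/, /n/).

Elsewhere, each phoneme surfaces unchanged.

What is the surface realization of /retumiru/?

[retũmiɾu]

/r/ (word-initial) is in the target of rule 1 but the environment (between two vowels) is not met → [r].
/e/ — between /r/ and /t/; rule 2 does not apply here → [e].
/t/ (between /e/ and /u/): no rule targets it → [t].
/u/ (between /t/ and /m/) occurs before a nasal consonant → [ũ] by rule 2.
/m/ stays [m].
/i/ — between /m/ and /r/; rule 2 does not apply here → [i].
Rule 1 applies to /r/ (between /i/ and /u/: between two vowels) → [ɾ].
/u/ (word-final) is in the target of rule 2 but the environment (before a nasal consonant) is not met → [u].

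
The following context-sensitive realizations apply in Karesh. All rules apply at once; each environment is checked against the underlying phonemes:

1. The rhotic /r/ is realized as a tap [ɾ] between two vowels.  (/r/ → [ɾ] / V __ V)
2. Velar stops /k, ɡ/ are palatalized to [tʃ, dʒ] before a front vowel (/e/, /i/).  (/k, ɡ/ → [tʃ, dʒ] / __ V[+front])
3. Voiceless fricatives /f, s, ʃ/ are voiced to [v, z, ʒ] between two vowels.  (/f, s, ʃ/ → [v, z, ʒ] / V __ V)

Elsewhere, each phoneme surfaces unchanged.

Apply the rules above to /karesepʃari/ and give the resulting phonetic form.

[kaɾezepʃaɾi]

/k/ — word-initial; rule 2 does not apply here → [k].
/r/ (between /a/ and /e/): between two vowels, so rule 1 applies → [ɾ].
/s/ (between /e/ and /e/) occurs between two vowels → [z] by rule 3.
/ʃ/ (between /p/ and /a/) fails the environment for rule 3, so it stays [ʃ].
/r/ — between /a/ and /i/, between two vowels — surfaces as [ɾ] (rule 1).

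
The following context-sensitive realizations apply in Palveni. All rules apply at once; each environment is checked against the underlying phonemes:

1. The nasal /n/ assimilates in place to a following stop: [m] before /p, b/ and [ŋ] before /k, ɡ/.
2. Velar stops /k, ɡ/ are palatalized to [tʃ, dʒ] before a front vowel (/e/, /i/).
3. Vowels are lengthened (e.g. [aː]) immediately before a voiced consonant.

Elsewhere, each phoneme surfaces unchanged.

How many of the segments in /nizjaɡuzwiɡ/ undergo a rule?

4

Segments that undergo a rule: /i/ → [iː] (rule 3); /a/ → [aː] (rule 3); /u/ → [uː] (rule 3); /i/ → [iː] (rule 3).
All other segments surface unchanged.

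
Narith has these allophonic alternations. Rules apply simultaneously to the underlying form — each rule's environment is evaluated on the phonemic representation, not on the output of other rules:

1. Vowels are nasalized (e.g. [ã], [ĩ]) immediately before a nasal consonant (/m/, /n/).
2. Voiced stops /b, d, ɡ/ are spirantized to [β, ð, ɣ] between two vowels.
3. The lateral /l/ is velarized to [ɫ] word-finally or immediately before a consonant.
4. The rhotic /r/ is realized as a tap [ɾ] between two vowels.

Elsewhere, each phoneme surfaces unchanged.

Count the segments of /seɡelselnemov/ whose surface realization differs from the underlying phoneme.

4

Segments that undergo a rule: /ɡ/ → [ɣ] (rule 2); /l/ → [ɫ] (rule 3); /l/ → [ɫ] (rule 3); /e/ → [ẽ] (rule 1).
All other segments surface unchanged.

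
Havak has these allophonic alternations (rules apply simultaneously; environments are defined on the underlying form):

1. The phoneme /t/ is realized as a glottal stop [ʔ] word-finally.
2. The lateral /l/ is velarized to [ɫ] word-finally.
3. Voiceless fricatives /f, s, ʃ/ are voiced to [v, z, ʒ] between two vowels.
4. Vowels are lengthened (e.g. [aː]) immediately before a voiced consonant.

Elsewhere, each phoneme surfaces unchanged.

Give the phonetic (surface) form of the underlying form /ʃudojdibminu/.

[ʃuːdoːjdiːbmiːnu]

/ʃ/ — word-initial; rule 3 does not apply here → [ʃ].
/u/ meets the environment for rule 4 (before a voiced consonant) → [uː].
/d/ stays [d].
/o/ meets the environment for rule 4 (before a voiced consonant) → [oː].
/j/ — not in any rule's target class → [j].
/d/ (between /j/ and /i/) is unaffected → [d].
/i/ meets the environment for rule 4 (before a voiced consonant) → [iː].
/b/ — not in any rule's target class → [b].
/m/ — not in any rule's target class → [m].
/i/ (between /m/ and /n/): before a voiced consonant, so rule 4 applies → [iː].
/n/ (between /i/ and /u/): no rule targets it → [n].
/u/ (word-final) fails the environment for rule 4, so it stays [u].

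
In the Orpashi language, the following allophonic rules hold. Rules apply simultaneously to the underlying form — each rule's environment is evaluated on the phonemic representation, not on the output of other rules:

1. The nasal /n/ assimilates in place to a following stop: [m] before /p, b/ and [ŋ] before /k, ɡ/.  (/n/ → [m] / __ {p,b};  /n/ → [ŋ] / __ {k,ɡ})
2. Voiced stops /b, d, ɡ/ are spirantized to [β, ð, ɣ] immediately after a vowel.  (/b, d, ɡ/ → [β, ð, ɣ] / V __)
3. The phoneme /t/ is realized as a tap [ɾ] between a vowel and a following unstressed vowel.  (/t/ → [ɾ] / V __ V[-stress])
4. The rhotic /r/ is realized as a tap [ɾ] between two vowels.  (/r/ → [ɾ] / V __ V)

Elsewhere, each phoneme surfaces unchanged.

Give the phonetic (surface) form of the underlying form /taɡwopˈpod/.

[taɣwopˈpoð]

/t/ (word-initial): rule 3 targets it, but not between a vowel and a following unstressed vowel → unchanged [t].
/a/ (between /t/ and /ɡ/) is unaffected → [a].
/ɡ/ (between /a/ and /w/) occurs immediately after a vowel → [ɣ] by rule 2.
/w/ (between /ɡ/ and /o/) is unaffected → [w].
/o/ (between /w/ and /p/) is unaffected → [o].
/p/ (between /o/ and /p/) is unaffected → [p].
/p/ stays [p].
/o/ (between /p/ and /d/) is unaffected → [o].
/d/ (word-final): immediately after a vowel, so rule 2 applies → [ð].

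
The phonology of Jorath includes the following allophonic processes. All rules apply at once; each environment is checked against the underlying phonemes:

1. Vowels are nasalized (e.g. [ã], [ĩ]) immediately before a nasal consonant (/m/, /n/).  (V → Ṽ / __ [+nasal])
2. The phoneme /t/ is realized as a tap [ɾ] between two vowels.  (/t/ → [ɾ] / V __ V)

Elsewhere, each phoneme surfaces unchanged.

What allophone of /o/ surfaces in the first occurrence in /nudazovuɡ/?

/o/ (between /z/ and /v/) fails the environment for rule 1, so it stays [o].

[o]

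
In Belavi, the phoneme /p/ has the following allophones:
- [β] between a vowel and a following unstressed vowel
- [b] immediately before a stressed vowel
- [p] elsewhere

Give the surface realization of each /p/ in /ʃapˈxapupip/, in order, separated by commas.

[p], [β], [β], [p]

Occurrence 1 (position 3): no conditioning environment matches → elsewhere allophone [p].
Occurrence 2 (position 6): between a vowel and a following unstressed vowel → [β].
Occurrence 3 (position 8): between a vowel and a following unstressed vowel → [β].
Occurrence 4 (position 10): no conditioning environment matches → elsewhere allophone [p].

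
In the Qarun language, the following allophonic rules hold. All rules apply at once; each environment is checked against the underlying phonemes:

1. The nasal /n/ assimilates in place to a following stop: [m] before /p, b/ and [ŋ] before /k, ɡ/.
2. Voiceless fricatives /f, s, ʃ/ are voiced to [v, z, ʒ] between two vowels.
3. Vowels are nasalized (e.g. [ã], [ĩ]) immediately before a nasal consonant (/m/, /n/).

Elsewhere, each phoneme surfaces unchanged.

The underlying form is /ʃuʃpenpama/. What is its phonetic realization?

/ʃ/ — word-initial; rule 2 does not apply here → [ʃ].
/u/ (between /ʃ/ and /ʃ/) is in the target of rule 3 but the environment (before a nasal consonant) is not met → [u].
/ʃ/ (between /u/ and /p/) is in the target of rule 2 but the environment (between two vowels) is not met → [ʃ].
/p/ — not in any rule's target class → [p].
/e/ (between /p/ and /n/): before a nasal consonant, so rule 3 applies → [ẽ].
/n/ — between /e/ and /p/, before a labial or velar stop — surfaces as [m] (rule 1).
/p/ (between /n/ and /a/): no rule targets it → [p].
/a/ — between /p/ and /m/, before a nasal consonant — surfaces as [ã] (rule 3).
/m/ stays [m].
/a/ (word-final) fails the environment for rule 3, so it stays [a].

[ʃuʃpẽmpãma]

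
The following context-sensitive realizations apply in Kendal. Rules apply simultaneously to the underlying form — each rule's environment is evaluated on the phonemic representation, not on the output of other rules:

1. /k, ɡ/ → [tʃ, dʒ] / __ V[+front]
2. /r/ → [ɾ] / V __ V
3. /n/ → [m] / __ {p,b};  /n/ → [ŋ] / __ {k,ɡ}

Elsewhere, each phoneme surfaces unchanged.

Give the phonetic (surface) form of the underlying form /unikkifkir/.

[uniktʃiftʃir]

/u/ stays [u].
/n/ (between /u/ and /i/): rule 3 targets it, but not before a labial or velar stop → unchanged [n].
/i/ (between /n/ and /k/) is unaffected → [i].
/k/ (between /i/ and /k/) fails the environment for rule 1, so it stays [k].
/k/ (between /k/ and /i/) occurs before a front vowel → [tʃ] by rule 1.
/i/ (between /k/ and /f/) is unaffected → [i].
/f/ (between /i/ and /k/): no rule targets it → [f].
Rule 1 applies to /k/ (between /f/ and /i/: before a front vowel) → [tʃ].
/i/ stays [i].
/r/ (word-final): rule 2 targets it, but not between two vowels → unchanged [r].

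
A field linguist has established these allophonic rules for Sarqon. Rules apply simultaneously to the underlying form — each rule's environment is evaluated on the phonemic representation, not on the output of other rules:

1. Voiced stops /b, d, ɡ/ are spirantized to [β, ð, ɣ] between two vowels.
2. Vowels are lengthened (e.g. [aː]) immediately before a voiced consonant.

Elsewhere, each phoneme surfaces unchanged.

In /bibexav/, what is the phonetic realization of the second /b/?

[β]

/b/ (between /i/ and /e/): between two vowels, so rule 1 applies → [β].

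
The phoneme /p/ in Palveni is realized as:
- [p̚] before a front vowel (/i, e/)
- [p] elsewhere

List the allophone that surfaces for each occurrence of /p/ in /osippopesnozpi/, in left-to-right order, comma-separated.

Occurrence 1 (position 4): no conditioning environment matches → elsewhere allophone [p].
Occurrence 2 (position 5): no conditioning environment matches → elsewhere allophone [p].
Occurrence 3 (position 7): before a front vowel (/i, e/) → [p̚].
Occurrence 4 (position 13): before a front vowel (/i, e/) → [p̚].

[p], [p], [p̚], [p̚]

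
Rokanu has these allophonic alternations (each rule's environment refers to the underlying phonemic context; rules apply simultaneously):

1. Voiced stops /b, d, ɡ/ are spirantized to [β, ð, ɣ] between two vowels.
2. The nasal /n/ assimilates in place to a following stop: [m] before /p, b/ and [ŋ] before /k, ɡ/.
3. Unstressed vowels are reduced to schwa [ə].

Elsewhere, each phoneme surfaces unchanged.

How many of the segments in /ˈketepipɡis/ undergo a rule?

Segments that undergo a rule: /e/ → [ə] (rule 3); /i/ → [ə] (rule 3); /i/ → [ə] (rule 3).
All other segments surface unchanged.

3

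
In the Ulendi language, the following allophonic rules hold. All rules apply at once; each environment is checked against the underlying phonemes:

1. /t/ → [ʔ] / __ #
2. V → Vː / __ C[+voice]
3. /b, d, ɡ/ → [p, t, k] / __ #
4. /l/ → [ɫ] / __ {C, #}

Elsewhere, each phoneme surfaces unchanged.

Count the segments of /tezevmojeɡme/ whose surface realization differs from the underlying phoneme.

Segments that undergo a rule: /e/ → [eː] (rule 2); /e/ → [eː] (rule 2); /o/ → [oː] (rule 2); /e/ → [eː] (rule 2).
All other segments surface unchanged.

4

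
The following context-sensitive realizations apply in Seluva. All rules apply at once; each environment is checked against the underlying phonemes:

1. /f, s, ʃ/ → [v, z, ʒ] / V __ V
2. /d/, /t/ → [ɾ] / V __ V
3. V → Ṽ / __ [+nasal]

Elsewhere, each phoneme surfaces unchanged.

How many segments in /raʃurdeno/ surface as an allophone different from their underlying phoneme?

Segments that undergo a rule: /ʃ/ → [ʒ] (rule 1); /e/ → [ẽ] (rule 3).
All other segments surface unchanged.

2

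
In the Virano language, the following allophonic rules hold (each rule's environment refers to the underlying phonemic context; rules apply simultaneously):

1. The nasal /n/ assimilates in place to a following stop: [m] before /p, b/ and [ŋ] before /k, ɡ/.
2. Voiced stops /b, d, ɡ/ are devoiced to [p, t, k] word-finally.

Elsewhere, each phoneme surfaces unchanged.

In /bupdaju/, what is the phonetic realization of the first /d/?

/d/ — between /p/ and /a/; rule 2 does not apply here → [d].

[d]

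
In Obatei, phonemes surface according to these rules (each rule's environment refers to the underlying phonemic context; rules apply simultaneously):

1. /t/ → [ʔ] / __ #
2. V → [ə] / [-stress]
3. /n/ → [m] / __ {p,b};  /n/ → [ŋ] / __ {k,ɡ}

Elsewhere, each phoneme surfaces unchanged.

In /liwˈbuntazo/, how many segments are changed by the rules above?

Segments that undergo a rule: /i/ → [ə] (rule 2); /a/ → [ə] (rule 2); /o/ → [ə] (rule 2).
All other segments surface unchanged.

3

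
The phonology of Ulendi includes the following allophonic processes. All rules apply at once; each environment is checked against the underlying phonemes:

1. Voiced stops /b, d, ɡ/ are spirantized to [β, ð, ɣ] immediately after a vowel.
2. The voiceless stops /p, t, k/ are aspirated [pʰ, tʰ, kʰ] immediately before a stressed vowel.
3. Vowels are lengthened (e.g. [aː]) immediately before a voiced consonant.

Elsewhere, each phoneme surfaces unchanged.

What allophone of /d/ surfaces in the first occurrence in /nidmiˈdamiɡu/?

Rule 1 applies to /d/ (between /i/ and /m/: immediately after a vowel) → [ð].

[ð]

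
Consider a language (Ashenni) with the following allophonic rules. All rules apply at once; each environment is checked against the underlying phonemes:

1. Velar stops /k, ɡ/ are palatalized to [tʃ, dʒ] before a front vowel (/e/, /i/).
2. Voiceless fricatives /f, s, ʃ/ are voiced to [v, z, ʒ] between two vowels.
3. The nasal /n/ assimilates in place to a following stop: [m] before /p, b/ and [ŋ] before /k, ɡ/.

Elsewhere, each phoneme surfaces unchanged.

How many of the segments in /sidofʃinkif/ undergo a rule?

2

Segments that undergo a rule: /n/ → [ŋ] (rule 3); /k/ → [tʃ] (rule 1).
All other segments surface unchanged.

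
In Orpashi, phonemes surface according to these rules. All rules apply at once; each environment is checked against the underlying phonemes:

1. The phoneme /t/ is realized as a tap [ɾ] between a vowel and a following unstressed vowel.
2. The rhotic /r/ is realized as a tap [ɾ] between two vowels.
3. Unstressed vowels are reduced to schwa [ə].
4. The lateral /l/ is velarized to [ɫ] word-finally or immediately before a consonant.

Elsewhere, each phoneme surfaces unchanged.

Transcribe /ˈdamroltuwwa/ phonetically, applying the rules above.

[ˈdamrəɫtəwwə]

/d/ — not in any rule's target class → [d].
/a/ (between /d/ and /m/): rule 3 targets it, but not in an unstressed syllable → unchanged [a].
/m/ (between /a/ and /r/) is unaffected → [m].
/r/ (between /m/ and /o/): rule 2 targets it, but not between two vowels → unchanged [r].
/o/ meets the environment for rule 3 (in an unstressed syllable) → [ə].
/l/ meets the environment for rule 4 (word-finally or immediately before a consonant) → [ɫ].
/t/ — between /l/ and /u/; rule 1 does not apply here → [t].
/u/ (between /t/ and /w/): in an unstressed syllable, so rule 3 applies → [ə].
/w/ (between /u/ and /w/): no rule targets it → [w].
/w/ (between /w/ and /a/): no rule targets it → [w].
/a/ — word-final, in an unstressed syllable — surfaces as [ə] (rule 3).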